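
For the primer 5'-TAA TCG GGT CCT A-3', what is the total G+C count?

6

Counting bases: A=3, G=3, T=4, C=3
G+C = 3 + 3 = 6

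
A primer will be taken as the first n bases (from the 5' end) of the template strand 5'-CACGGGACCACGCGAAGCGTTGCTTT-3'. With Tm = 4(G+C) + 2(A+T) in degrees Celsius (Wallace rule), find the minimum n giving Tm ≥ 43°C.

First 12 bases: CACGGGACCACG → Tm = 42°C (< 43°C)
First 13 bases: CACGGGACCACGC → Tm = 46°C (≥ 43°C)
Each additional base adds 2°C (A/T) or 4°C (G/C), so Tm is non-decreasing in n; n = 13 is the first length to reach 43°C.

n = 13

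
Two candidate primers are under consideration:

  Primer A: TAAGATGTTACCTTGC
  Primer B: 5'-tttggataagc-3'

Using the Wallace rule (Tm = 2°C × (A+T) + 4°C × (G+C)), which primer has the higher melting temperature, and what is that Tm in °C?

Primer A, 44°C

Primer A: A+T=10, G+C=6 → Tm = 2(10)+4(6) = 44°C
Primer B: A+T=7, G+C=4 → Tm = 2(7)+4(4) = 30°C
44°C vs 30°C → primer A is higher.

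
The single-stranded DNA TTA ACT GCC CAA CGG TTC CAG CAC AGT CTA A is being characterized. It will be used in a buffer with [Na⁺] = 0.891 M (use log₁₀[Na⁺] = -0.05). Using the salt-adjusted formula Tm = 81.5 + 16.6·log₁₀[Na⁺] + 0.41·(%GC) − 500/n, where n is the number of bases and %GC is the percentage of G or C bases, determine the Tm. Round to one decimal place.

84.4°C

Length n = 31. Counting bases: T=7, C=10, G=5, A=9
G+C = 15, so %GC = 15/31 × 100 = 48.387%
Salt term: 16.6 × (-0.05) = -0.83
GC term: 0.41 × 48.387 = 19.839; length term: −500/31 = −16.129
Tm = 81.5 + (-0.83) + 19.839 − 16.129 = 84.38 → 84.4°C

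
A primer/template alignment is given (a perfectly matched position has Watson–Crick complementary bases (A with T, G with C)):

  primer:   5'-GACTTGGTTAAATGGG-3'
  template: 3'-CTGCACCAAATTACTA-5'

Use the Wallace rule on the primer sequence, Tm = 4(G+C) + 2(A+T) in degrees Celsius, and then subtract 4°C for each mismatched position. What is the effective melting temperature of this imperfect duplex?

30°C

Primer base counts: A=4, T=5, G=6, C=1 → A+T=9, G+C=7
Perfect-match Tm = 2(9) + 4(7) = 18 + 28 = 46°C
Mismatches (positions where the bases are not complementary): 4 (at positions 4, 10, 15, 16)
Effective Tm = 46 − 4×4 = 46 − 16 = 30°C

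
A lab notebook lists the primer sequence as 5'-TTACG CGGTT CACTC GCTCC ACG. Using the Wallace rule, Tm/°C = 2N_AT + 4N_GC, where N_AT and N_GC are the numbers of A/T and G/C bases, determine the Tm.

Scanning the sequence gives C=9, A=3, G=5, T=6.
A+T = 9, G+C = 14
Tm = 2×9 + 4×14 = 74°C

74°C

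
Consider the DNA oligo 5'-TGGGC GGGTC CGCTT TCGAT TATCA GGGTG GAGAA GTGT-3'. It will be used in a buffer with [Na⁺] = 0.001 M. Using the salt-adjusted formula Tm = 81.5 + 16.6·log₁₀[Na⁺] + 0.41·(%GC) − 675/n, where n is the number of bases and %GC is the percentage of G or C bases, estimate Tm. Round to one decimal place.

37.5°C

Length n = 39. Base counts: A=6, C=6, G=16, T=11
G+C = 22, so %GC = 22/39 × 100 = 56.41%
Salt term: 16.6 × (-3) = -49.8
GC term: 0.41 × 56.41 = 23.128; length term: −675/39 = −17.308
Tm = 81.5 + (-49.8) + 23.128 − 17.308 = 37.52 → 37.5°C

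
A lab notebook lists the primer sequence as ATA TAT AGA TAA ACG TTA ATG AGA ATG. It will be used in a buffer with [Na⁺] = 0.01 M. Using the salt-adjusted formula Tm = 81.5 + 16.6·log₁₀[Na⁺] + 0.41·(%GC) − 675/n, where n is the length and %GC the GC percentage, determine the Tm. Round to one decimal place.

Length n = 27. Base counts: T=8, C=1, A=13, G=5
G+C = 6, so %GC = 6/27 × 100 = 22.222%
Salt term: 16.6 × (-2) = -33.2
GC term: 0.41 × 22.222 = 9.111; length term: −675/27 = −25
Tm = 81.5 + (-33.2) + 9.111 − 25 = 32.411 → 32.4°C

32.4°C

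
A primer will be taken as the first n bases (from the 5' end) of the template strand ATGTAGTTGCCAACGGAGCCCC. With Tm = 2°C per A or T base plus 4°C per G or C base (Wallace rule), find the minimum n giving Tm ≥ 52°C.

n = 18

First 17 bases: ATGTAGTTGCCAACGGA → Tm = 50°C (< 52°C)
First 18 bases: ATGTAGTTGCCAACGGAG → Tm = 54°C (≥ 52°C)
Each additional base adds 2°C (A/T) or 4°C (G/C), so Tm is non-decreasing in n; n = 18 is the first length to reach 52°C.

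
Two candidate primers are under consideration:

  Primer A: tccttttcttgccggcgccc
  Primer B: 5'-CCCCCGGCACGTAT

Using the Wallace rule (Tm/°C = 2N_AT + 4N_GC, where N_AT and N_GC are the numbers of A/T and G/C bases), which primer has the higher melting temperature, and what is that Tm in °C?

Primer A, 66°C

Primer A: A+T=7, G+C=13 → Tm = 2(7)+4(13) = 66°C
Primer B: A+T=4, G+C=10 → Tm = 2(4)+4(10) = 48°C
66°C vs 48°C → primer A is higher.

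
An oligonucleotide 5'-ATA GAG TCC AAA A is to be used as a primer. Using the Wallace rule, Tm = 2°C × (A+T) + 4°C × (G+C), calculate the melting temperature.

34°C

Scanning the sequence gives T=2, G=2, A=7, C=2.
AT pairs contribute 9, GC pairs contribute 4.
Tm = 2(9) + 4(4) = 18 + 16 = 34°C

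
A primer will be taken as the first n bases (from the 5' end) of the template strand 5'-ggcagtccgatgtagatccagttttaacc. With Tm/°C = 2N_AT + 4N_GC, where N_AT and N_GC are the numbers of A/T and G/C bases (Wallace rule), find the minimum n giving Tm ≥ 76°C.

First 25 bases: GGCAGTCCGATGTAGATCCAGTTTT → Tm = 74°C (< 76°C)
First 26 bases: GGCAGTCCGATGTAGATCCAGTTTTA → Tm = 76°C (≥ 76°C)
Each additional base adds 2°C (A/T) or 4°C (G/C), so Tm is non-decreasing in n; n = 26 is the first length to reach 76°C.

n = 26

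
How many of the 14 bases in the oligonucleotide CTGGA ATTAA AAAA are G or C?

3

G=2, A=8, T=3, C=1
Total G or C: 2 + 1 = 3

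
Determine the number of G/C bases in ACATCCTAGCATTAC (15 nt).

Scanning the sequence gives C=5, G=1, A=5, T=4.
G+C = 1 + 5 = 6

6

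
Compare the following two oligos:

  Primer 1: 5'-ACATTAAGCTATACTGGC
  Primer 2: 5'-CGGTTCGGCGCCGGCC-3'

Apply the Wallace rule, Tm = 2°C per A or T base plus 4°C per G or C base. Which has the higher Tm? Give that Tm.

Primer 1: A+T=11, G+C=7 → Tm = 2(11)+4(7) = 50°C
Primer 2: A+T=2, G+C=14 → Tm = 2(2)+4(14) = 60°C
50°C vs 60°C → primer 2 is higher.

Primer 2, 60°C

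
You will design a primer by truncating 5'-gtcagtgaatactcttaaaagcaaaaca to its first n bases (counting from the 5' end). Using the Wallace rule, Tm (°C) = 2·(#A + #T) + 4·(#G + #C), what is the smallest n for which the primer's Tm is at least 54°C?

n = 21

First 20 bases: GTCAGTGAATACTCTTAAAA → Tm = 52°C (< 54°C)
First 21 bases: GTCAGTGAATACTCTTAAAAG → Tm = 56°C (≥ 54°C)
Each additional base adds 2°C (A/T) or 4°C (G/C), so Tm is non-decreasing in n; n = 21 is the first length to reach 54°C.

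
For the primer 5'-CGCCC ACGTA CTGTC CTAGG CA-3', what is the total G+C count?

Base counts: G=5, A=4, C=9, T=4
G+C = 5 + 9 = 14

14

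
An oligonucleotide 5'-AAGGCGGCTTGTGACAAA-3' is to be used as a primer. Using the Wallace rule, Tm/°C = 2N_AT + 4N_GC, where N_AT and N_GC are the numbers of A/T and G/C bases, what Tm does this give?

Scanning the sequence gives A=6, T=3, G=6, C=3.
A+T = 9, G+C = 9
Tm = 2(9) + 4(9) = 18 + 36 = 54°C

54°C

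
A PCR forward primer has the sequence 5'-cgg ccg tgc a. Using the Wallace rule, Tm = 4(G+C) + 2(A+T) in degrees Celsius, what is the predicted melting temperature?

36°C

Counting bases: C=4, G=4, A=1, T=1
A+T = 2, G+C = 8
Tm = 2×2 + 4×8 = 36°C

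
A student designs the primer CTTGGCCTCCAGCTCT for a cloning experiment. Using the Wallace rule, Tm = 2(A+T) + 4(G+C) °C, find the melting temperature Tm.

52°C

C=7, G=3, A=1, T=5
A+T = 6, G+C = 10
Tm = 4·10 + 2·6 = 40 + 12 = 52°C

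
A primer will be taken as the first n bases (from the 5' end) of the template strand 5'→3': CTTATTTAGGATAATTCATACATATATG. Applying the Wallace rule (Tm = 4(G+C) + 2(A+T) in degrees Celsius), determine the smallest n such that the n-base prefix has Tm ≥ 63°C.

n = 27

First 26 bases: CTTATTTAGGATAATTCATACATATA → Tm = 62°C (< 63°C)
First 27 bases: CTTATTTAGGATAATTCATACATATAT → Tm = 64°C (≥ 63°C)
Since every base adds ≥2°C, Tm only increases with n, so the threshold is first crossed at n = 27.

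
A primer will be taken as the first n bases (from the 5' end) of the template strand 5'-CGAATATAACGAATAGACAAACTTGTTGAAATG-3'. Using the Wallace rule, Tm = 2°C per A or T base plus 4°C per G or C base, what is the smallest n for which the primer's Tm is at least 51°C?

n = 20

First 19 bases: CGAATATAACGAATAGACA → Tm = 50°C (< 51°C)
First 20 bases: CGAATATAACGAATAGACAA → Tm = 52°C (≥ 51°C)
Since every base adds ≥2°C, Tm only increases with n, so the threshold is first crossed at n = 20.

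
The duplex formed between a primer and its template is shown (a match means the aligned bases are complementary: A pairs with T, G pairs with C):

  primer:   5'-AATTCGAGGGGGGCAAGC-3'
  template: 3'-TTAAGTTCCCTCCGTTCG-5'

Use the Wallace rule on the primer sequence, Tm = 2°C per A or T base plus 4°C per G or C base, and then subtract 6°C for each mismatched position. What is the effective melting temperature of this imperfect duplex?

46°C

Primer base counts: A=5, T=2, G=8, C=3 → A+T=7, G+C=11
Perfect-match Tm = 2(7) + 4(11) = 14 + 44 = 58°C
Mismatches (positions where the bases are not complementary): 2 (at positions 6, 11)
Effective Tm = 58 − 2×6 = 58 − 12 = 46°C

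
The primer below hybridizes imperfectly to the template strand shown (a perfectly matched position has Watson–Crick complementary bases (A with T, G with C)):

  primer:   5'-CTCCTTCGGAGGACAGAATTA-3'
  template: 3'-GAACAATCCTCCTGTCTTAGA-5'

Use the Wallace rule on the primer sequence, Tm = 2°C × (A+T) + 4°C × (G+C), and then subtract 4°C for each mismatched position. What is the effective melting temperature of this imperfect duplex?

42°C

Primer base counts: A=6, T=5, G=5, C=5 → A+T=11, G+C=10
Perfect-match Tm = 2(11) + 4(10) = 22 + 40 = 62°C
Mismatches (positions where the bases are not complementary): 5 (at positions 3, 4, 7, 20, 21)
Effective Tm = 62 − 5×4 = 62 − 20 = 42°C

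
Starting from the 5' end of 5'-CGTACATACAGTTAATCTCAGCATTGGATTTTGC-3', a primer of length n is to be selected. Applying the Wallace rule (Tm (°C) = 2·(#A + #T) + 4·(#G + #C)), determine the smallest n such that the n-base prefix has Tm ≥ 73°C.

First 26 bases: CGTACATACAGTTAATCTCAGCATTG → Tm = 72°C (< 73°C)
First 27 bases: CGTACATACAGTTAATCTCAGCATTGG → Tm = 76°C (≥ 73°C)
Each additional base adds 2°C (A/T) or 4°C (G/C), so Tm is non-decreasing in n; n = 27 is the first length to reach 73°C.

n = 27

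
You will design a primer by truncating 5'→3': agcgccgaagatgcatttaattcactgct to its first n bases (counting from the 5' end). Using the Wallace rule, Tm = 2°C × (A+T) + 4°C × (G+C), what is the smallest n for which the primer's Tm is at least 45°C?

First 13 bases: AGCGCCGAAGATG → Tm = 42°C (< 45°C)
First 14 bases: AGCGCCGAAGATGC → Tm = 46°C (≥ 45°C)
Each additional base adds 2°C (A/T) or 4°C (G/C), so Tm is non-decreasing in n; n = 14 is the first length to reach 45°C.

n = 14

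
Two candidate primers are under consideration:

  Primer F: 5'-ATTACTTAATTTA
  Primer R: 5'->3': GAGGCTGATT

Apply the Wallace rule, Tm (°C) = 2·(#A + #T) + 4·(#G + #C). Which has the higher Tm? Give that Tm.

Primer R, 30°C

Primer F: A+T=12, G+C=1 → Tm = 2(12)+4(1) = 28°C
Primer R: A+T=5, G+C=5 → Tm = 2(5)+4(5) = 30°C
28°C vs 30°C → primer R is higher.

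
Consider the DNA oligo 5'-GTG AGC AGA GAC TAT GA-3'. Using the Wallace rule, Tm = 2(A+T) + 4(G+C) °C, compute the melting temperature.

C=2, A=6, G=6, T=3
AT pairs contribute 9, GC pairs contribute 8.
Tm = 4·8 + 2·9 = 32 + 18 = 50°C

50°C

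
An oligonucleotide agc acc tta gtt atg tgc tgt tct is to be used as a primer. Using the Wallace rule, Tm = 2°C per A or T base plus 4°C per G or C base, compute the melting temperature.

Base counts: C=5, A=4, G=5, T=10
A+T = 14, G+C = 10
Tm = 2×14 + 4×10 = 68°C

68°C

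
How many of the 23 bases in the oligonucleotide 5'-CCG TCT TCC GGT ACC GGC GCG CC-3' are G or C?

18

C=11, T=4, A=1, G=7
G+C = 7 + 11 = 18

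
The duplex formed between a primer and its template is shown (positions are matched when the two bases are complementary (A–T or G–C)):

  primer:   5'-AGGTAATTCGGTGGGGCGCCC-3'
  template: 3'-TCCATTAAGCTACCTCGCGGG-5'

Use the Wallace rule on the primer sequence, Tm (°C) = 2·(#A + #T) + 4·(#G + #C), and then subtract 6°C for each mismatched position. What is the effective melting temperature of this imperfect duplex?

Primer base counts: A=3, T=4, G=9, C=5 → A+T=7, G+C=14
Perfect-match Tm = 2(7) + 4(14) = 14 + 56 = 70°C
Mismatches (positions where the bases are not complementary): 2 (at positions 11, 15)
Effective Tm = 70 − 2×6 = 70 − 12 = 58°C

58°C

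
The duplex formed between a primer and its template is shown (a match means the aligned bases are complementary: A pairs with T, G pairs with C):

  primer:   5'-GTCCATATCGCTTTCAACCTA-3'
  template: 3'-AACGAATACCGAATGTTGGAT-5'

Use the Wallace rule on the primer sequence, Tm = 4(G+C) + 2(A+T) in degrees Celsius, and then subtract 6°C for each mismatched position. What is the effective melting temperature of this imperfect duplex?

30°C

Primer base counts: A=5, T=7, G=2, C=7 → A+T=12, G+C=9
Perfect-match Tm = 2(12) + 4(9) = 24 + 36 = 60°C
Mismatches (positions where the bases are not complementary): 5 (at positions 1, 3, 5, 9, 14)
Effective Tm = 60 − 5×6 = 60 − 30 = 30°C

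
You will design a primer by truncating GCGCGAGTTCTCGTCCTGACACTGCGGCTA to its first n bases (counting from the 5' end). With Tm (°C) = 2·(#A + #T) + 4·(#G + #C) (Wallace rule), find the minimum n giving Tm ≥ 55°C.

n = 17

First 16 bases: GCGCGAGTTCTCGTCC → Tm = 54°C (< 55°C)
First 17 bases: GCGCGAGTTCTCGTCCT → Tm = 56°C (≥ 55°C)
Since every base adds ≥2°C, Tm only increases with n, so the threshold is first crossed at n = 17.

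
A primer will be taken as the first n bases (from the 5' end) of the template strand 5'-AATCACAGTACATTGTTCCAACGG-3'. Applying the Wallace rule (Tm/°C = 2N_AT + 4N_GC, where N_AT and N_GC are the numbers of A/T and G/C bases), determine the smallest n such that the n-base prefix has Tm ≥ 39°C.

n = 15

First 14 bases: AATCACAGTACATT → Tm = 36°C (< 39°C)
First 15 bases: AATCACAGTACATTG → Tm = 40°C (≥ 39°C)
Each additional base adds 2°C (A/T) or 4°C (G/C), so Tm is non-decreasing in n; n = 15 is the first length to reach 39°C.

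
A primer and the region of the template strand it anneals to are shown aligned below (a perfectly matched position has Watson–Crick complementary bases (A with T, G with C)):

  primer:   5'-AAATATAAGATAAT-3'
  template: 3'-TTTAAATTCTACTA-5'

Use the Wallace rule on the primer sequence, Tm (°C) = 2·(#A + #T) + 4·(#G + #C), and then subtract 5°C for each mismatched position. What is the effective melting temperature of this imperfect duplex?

Primer base counts: A=9, T=4, G=1, C=0 → A+T=13, G+C=1
Perfect-match Tm = 2(13) + 4(1) = 26 + 4 = 30°C
Mismatches (positions where the bases are not complementary): 2 (at positions 5, 12)
Effective Tm = 30 − 2×5 = 30 − 10 = 20°C

20°C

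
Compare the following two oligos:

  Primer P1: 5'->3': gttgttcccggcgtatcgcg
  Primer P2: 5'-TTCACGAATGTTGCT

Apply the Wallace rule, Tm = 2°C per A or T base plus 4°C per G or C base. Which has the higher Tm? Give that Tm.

Primer P1: A+T=7, G+C=13 → Tm = 2(7)+4(13) = 66°C
Primer P2: A+T=9, G+C=6 → Tm = 2(9)+4(6) = 42°C
66°C vs 42°C → primer P1 is higher.

Primer P1, 66°C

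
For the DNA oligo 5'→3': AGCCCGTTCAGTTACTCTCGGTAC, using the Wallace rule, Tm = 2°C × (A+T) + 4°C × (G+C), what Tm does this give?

74°C

Counting bases: G=5, C=8, T=7, A=4
AT pairs contribute 11, GC pairs contribute 13.
Tm = 2×11 + 4×13 = 74°C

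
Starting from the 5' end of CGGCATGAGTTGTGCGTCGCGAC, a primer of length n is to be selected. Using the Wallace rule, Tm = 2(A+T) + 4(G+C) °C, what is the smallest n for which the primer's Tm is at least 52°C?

First 15 bases: CGGCATGAGTTGTGC → Tm = 48°C (< 52°C)
First 16 bases: CGGCATGAGTTGTGCG → Tm = 52°C (≥ 52°C)
Each additional base adds 2°C (A/T) or 4°C (G/C), so Tm is non-decreasing in n; n = 16 is the first length to reach 52°C.

n = 16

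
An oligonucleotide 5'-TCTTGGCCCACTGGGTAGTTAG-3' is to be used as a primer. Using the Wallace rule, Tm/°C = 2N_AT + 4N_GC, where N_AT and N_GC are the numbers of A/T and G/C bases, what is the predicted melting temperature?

68°C

Counting bases: G=7, C=5, T=7, A=3
So N_AT = 10 and N_GC = 12.
Tm = 2×10 + 4×12 = 68°C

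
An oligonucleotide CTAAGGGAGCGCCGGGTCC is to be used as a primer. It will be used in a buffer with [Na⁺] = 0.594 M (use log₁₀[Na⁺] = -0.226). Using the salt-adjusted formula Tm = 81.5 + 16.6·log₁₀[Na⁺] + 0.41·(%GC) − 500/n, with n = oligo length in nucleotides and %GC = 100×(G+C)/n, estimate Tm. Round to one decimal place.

Length n = 19. Base counts: C=6, T=2, A=3, G=8
G+C = 14, so %GC = 14/19 × 100 = 73.684%
Salt term: 16.6 × (-0.226) = -3.752
GC term: 0.41 × 73.684 = 30.21; length term: −500/19 = −26.316
Tm = 81.5 + (-3.752) + 30.21 − 26.316 = 81.642 → 81.6°C

81.6°C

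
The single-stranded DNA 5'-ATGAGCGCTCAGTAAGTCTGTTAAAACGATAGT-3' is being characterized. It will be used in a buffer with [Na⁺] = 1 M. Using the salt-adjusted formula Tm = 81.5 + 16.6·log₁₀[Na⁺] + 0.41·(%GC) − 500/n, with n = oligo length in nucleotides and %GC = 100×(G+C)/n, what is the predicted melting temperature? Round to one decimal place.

Length n = 33. Counting bases: C=5, A=11, T=9, G=8
G+C = 13, so %GC = 13/33 × 100 = 39.394%
Salt term: 16.6 × (0) = 0
GC term: 0.41 × 39.394 = 16.152; length term: −500/33 = −15.152
Tm = 81.5 + (0) + 16.152 − 15.152 = 82.5 → 82.5°C

82.5°C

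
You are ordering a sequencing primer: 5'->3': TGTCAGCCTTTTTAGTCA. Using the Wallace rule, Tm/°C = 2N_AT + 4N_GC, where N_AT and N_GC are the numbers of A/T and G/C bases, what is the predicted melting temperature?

Scanning the sequence gives C=4, T=8, A=3, G=3.
AT pairs contribute 11, GC pairs contribute 7.
Tm = 4·7 + 2·11 = 28 + 22 = 50°C

50°C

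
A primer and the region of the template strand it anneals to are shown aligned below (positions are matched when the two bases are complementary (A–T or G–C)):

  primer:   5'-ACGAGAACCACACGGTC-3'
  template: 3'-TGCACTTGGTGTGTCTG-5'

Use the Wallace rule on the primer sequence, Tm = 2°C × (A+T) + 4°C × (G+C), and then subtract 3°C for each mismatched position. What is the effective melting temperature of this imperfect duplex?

Primer base counts: A=6, T=1, G=4, C=6 → A+T=7, G+C=10
Perfect-match Tm = 2(7) + 4(10) = 14 + 40 = 54°C
Mismatches (positions where the bases are not complementary): 3 (at positions 4, 14, 16)
Effective Tm = 54 − 3×3 = 54 − 9 = 45°C

45°C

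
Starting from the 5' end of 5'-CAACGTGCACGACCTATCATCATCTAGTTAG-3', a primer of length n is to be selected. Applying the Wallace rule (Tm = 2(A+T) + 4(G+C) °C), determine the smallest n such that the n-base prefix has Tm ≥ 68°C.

First 22 bases: CAACGTGCACGACCTATCATCA → Tm = 66°C (< 68°C)
First 23 bases: CAACGTGCACGACCTATCATCAT → Tm = 68°C (≥ 68°C)
Since every base adds ≥2°C, Tm only increases with n, so the threshold is first crossed at n = 23.

n = 23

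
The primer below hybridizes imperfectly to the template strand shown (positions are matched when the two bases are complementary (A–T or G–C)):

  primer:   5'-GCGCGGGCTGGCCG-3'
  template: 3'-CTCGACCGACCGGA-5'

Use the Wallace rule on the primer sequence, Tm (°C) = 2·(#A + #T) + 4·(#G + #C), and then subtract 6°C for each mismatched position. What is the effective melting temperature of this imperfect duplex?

Primer base counts: A=0, T=1, G=8, C=5 → A+T=1, G+C=13
Perfect-match Tm = 2(1) + 4(13) = 2 + 52 = 54°C
Mismatches (positions where the bases are not complementary): 3 (at positions 2, 5, 14)
Effective Tm = 54 − 3×6 = 54 − 18 = 36°C

36°C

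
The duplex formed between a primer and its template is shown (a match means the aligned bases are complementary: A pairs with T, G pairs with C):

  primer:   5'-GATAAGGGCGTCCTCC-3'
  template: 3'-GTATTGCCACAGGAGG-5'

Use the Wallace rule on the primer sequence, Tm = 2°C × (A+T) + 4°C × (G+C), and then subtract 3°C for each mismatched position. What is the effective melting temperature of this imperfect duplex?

Primer base counts: A=3, T=3, G=5, C=5 → A+T=6, G+C=10
Perfect-match Tm = 2(6) + 4(10) = 12 + 40 = 52°C
Mismatches (positions where the bases are not complementary): 3 (at positions 1, 6, 9)
Effective Tm = 52 − 3×3 = 52 − 9 = 43°C

43°C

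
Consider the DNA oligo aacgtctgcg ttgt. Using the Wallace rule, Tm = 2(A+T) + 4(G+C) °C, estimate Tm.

42°C

Scanning the sequence gives G=4, A=2, T=5, C=3.
AT pairs contribute 7, GC pairs contribute 7.
Tm = 2(7) + 4(7) = 14 + 28 = 42°C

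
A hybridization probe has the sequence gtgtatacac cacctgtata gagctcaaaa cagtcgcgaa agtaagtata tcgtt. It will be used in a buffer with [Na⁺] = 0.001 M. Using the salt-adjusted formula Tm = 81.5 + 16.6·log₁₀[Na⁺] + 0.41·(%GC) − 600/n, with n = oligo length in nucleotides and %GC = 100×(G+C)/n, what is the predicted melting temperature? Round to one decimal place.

37.2°C

Length n = 55. T=14, A=19, C=11, G=11
G+C = 22, so %GC = 22/55 × 100 = 40%
Salt term: 16.6 × (-3) = -49.8
GC term: 0.41 × 40 = 16.4; length term: −600/55 = −10.909
Tm = 81.5 + (-49.8) + 16.4 − 10.909 = 37.191 → 37.2°C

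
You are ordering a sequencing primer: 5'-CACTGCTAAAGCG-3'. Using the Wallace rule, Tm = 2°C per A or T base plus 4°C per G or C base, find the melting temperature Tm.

Scanning the sequence gives C=4, A=4, G=3, T=2.
AT pairs contribute 6, GC pairs contribute 7.
Tm = 4·7 + 2·6 = 28 + 12 = 40°C

40°C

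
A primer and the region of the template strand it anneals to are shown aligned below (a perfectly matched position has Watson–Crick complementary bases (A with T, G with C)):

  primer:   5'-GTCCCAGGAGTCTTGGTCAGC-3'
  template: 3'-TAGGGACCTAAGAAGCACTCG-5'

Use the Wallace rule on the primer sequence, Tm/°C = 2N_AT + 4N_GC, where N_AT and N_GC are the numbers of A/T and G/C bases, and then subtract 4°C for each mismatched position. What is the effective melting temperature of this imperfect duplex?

48°C

Primer base counts: A=3, T=5, G=7, C=6 → A+T=8, G+C=13
Perfect-match Tm = 2(8) + 4(13) = 16 + 52 = 68°C
Mismatches (positions where the bases are not complementary): 5 (at positions 1, 6, 10, 15, 18)
Effective Tm = 68 − 5×4 = 68 − 20 = 48°C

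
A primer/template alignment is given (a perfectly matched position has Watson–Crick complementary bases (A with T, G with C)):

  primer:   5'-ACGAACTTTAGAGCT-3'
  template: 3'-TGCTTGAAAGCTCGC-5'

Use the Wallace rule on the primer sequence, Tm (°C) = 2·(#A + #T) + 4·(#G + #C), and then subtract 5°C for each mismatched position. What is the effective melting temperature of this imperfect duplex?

32°C

Primer base counts: A=5, T=4, G=3, C=3 → A+T=9, G+C=6
Perfect-match Tm = 2(9) + 4(6) = 18 + 24 = 42°C
Mismatches (positions where the bases are not complementary): 2 (at positions 10, 15)
Effective Tm = 42 − 2×5 = 42 − 10 = 32°C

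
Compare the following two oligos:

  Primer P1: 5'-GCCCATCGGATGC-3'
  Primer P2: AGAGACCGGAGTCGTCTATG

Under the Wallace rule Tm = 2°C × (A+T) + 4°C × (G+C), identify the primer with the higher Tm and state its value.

Primer P1: A+T=4, G+C=9 → Tm = 2(4)+4(9) = 44°C
Primer P2: A+T=9, G+C=11 → Tm = 2(9)+4(11) = 62°C
44°C vs 62°C → primer P2 is higher.

Primer P2, 62°C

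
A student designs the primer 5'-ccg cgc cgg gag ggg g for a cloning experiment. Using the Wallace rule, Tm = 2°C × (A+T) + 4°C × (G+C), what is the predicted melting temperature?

Counting bases: G=10, T=0, C=5, A=1
AT pairs contribute 1, GC pairs contribute 15.
Tm = 2×1 + 4×15 = 62°C

62°C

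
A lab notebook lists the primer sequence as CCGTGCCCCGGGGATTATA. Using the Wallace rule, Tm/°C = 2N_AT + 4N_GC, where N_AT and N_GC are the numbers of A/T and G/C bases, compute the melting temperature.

Base counts: T=4, A=3, G=6, C=6
So N_AT = 7 and N_GC = 12.
Tm = 2×7 + 4×12 = 62°C

62°C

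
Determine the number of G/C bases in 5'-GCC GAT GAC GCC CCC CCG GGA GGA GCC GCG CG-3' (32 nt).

T=1, A=4, C=14, G=13
G+C = 13 + 14 = 27

27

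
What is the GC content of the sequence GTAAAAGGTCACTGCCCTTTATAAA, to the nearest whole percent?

36%

T=7, G=4, C=5, A=9
G+C = 4 + 5 = 9 out of 25 bases
%GC = 9/25 × 100 = 36% ≈ 36%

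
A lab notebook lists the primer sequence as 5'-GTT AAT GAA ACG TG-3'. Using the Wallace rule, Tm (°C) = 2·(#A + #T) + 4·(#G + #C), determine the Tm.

Scanning the sequence gives T=4, C=1, A=5, G=4.
AT pairs contribute 9, GC pairs contribute 5.
Tm = 4·5 + 2·9 = 20 + 18 = 38°C

38°C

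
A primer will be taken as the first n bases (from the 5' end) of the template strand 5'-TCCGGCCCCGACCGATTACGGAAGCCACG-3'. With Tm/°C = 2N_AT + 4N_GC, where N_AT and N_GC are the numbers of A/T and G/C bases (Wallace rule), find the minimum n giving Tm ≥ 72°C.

First 20 bases: TCCGGCCCCGACCGATTACG → Tm = 68°C (< 72°C)
First 21 bases: TCCGGCCCCGACCGATTACGG → Tm = 72°C (≥ 72°C)
Since every base adds ≥2°C, Tm only increases with n, so the threshold is first crossed at n = 21.

n = 21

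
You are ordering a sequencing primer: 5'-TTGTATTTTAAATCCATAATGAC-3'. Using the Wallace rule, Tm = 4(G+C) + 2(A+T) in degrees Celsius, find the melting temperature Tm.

56°C

Base counts: G=2, C=3, T=10, A=8
A+T = 18, G+C = 5
Tm = 2×18 + 4×5 = 56°C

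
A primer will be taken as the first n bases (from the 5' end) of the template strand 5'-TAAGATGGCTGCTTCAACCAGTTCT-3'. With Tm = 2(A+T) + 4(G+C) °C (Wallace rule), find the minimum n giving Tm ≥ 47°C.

n = 17

First 16 bases: TAAGATGGCTGCTTCA → Tm = 46°C (< 47°C)
First 17 bases: TAAGATGGCTGCTTCAA → Tm = 48°C (≥ 47°C)
Each additional base adds 2°C (A/T) or 4°C (G/C), so Tm is non-decreasing in n; n = 17 is the first length to reach 47°C.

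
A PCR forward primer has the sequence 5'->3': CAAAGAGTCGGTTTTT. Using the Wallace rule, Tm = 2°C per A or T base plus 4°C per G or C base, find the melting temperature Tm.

44°C

Base counts: C=2, G=4, T=6, A=4
AT pairs contribute 10, GC pairs contribute 6.
Tm = 4·6 + 2·10 = 24 + 20 = 44°C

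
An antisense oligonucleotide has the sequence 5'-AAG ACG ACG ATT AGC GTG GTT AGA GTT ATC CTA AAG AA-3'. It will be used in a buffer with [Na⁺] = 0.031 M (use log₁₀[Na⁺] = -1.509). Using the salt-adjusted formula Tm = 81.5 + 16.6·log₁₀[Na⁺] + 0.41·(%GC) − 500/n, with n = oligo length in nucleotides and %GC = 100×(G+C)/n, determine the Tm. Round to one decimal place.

Length n = 38. A=14, C=5, T=9, G=10
G+C = 15, so %GC = 15/38 × 100 = 39.474%
Salt term: 16.6 × (-1.509) = -25.049
GC term: 0.41 × 39.474 = 16.184; length term: −500/38 = −13.158
Tm = 81.5 + (-25.049) + 16.184 − 13.158 = 59.477 → 59.5°C

59.5°C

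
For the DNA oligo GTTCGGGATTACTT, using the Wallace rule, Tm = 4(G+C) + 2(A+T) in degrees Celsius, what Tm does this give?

40°C

Counting bases: G=4, T=6, A=2, C=2
A+T = 8, G+C = 6
Tm = 2(8) + 4(6) = 16 + 24 = 40°C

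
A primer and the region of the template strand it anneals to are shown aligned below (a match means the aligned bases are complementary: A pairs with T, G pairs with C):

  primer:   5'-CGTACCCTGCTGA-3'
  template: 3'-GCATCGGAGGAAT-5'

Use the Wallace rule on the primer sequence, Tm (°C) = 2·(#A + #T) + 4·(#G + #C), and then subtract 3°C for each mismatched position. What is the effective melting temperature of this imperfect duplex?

Primer base counts: A=2, T=3, G=3, C=5 → A+T=5, G+C=8
Perfect-match Tm = 2(5) + 4(8) = 10 + 32 = 42°C
Mismatches (positions where the bases are not complementary): 3 (at positions 5, 9, 12)
Effective Tm = 42 − 3×3 = 42 − 9 = 33°C

33°C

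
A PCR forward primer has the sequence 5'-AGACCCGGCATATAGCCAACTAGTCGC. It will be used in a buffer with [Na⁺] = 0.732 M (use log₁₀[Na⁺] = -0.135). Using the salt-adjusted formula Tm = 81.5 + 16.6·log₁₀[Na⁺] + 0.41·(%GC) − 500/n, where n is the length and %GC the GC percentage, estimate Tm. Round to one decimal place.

Length n = 27. Scanning the sequence gives C=9, T=4, A=8, G=6.
G+C = 15, so %GC = 15/27 × 100 = 55.556%
Salt term: 16.6 × (-0.135) = -2.241
GC term: 0.41 × 55.556 = 22.778; length term: −500/27 = −18.519
Tm = 81.5 + (-2.241) + 22.778 − 18.519 = 83.518 → 83.5°C

83.5°C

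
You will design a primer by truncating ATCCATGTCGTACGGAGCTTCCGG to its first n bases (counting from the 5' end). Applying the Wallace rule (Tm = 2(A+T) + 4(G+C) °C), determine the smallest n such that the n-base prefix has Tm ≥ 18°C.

n = 7

First 6 bases: ATCCAT → Tm = 16°C (< 18°C)
First 7 bases: ATCCATG → Tm = 20°C (≥ 18°C)
Each additional base adds 2°C (A/T) or 4°C (G/C), so Tm is non-decreasing in n; n = 7 is the first length to reach 18°C.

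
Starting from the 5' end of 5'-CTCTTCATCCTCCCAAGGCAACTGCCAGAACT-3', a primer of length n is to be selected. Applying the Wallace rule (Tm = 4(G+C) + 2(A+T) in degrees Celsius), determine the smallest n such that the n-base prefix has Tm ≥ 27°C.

n = 10

First 9 bases: CTCTTCATC → Tm = 26°C (< 27°C)
First 10 bases: CTCTTCATCC → Tm = 30°C (≥ 27°C)
Each additional base adds 2°C (A/T) or 4°C (G/C), so Tm is non-decreasing in n; n = 10 is the first length to reach 27°C.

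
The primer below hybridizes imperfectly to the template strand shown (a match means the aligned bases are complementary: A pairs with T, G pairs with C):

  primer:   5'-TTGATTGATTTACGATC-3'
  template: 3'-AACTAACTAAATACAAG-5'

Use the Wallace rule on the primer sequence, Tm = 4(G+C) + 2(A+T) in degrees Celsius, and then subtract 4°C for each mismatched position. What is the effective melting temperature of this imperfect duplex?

Primer base counts: A=4, T=8, G=3, C=2 → A+T=12, G+C=5
Perfect-match Tm = 2(12) + 4(5) = 24 + 20 = 44°C
Mismatches (positions where the bases are not complementary): 2 (at positions 13, 15)
Effective Tm = 44 − 2×4 = 44 − 8 = 36°C

36°C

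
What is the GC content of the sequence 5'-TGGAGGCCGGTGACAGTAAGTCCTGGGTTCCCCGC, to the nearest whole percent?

Base counts: A=5, G=13, T=7, C=10
G+C = 13 + 10 = 23 out of 35 bases
%GC = 23/35 × 100 = 65.71% ≈ 66%

66%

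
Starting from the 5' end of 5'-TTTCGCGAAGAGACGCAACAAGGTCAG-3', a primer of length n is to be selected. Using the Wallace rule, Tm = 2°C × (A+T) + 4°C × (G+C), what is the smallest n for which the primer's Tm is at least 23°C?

n = 8

First 7 bases: TTTCGCG → Tm = 22°C (< 23°C)
First 8 bases: TTTCGCGA → Tm = 24°C (≥ 23°C)
Each additional base adds 2°C (A/T) or 4°C (G/C), so Tm is non-decreasing in n; n = 8 is the first length to reach 23°C.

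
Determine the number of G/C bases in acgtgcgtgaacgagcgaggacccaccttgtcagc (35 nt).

Counting bases: C=11, G=11, A=8, T=5
Total G or C: 11 + 11 = 22

22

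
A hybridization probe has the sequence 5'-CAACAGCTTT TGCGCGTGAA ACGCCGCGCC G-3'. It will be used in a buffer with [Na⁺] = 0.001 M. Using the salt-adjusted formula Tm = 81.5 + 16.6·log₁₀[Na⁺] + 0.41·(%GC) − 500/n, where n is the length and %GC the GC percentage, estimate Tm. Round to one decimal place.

Length n = 31. Scanning the sequence gives A=6, G=9, C=11, T=5.
G+C = 20, so %GC = 20/31 × 100 = 64.516%
Salt term: 16.6 × (-3) = -49.8
GC term: 0.41 × 64.516 = 26.452; length term: −500/31 = −16.129
Tm = 81.5 + (-49.8) + 26.452 − 16.129 = 42.023 → 42.0°C

42.0°C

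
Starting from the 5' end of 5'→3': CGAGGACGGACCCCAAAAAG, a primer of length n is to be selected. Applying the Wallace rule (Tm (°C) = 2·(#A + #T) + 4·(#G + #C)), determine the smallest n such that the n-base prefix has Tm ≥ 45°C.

n = 13

First 12 bases: CGAGGACGGACC → Tm = 42°C (< 45°C)
First 13 bases: CGAGGACGGACCC → Tm = 46°C (≥ 45°C)
Each additional base adds 2°C (A/T) or 4°C (G/C), so Tm is non-decreasing in n; n = 13 is the first length to reach 45°C.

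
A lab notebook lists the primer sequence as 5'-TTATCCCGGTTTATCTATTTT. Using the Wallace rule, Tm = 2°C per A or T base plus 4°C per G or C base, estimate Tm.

Base counts: T=12, A=3, C=4, G=2
AT pairs contribute 15, GC pairs contribute 6.
Tm = 2×15 + 4×6 = 54°C

54°C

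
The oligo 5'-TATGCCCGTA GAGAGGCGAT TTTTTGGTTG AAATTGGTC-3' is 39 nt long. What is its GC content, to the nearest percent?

44%

Scanning the sequence gives A=8, T=14, G=12, C=5.
G+C = 12 + 5 = 17 out of 39 bases
%GC = 17/39 × 100 = 43.59% ≈ 44%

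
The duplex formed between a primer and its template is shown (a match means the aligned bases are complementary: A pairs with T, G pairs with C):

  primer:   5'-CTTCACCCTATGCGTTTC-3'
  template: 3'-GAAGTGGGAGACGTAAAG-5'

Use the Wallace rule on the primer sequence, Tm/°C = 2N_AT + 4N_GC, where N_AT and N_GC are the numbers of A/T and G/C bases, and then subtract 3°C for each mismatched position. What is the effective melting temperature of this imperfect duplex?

48°C

Primer base counts: A=2, T=7, G=2, C=7 → A+T=9, G+C=9
Perfect-match Tm = 2(9) + 4(9) = 18 + 36 = 54°C
Mismatches (positions where the bases are not complementary): 2 (at positions 10, 14)
Effective Tm = 54 − 2×3 = 54 − 6 = 48°C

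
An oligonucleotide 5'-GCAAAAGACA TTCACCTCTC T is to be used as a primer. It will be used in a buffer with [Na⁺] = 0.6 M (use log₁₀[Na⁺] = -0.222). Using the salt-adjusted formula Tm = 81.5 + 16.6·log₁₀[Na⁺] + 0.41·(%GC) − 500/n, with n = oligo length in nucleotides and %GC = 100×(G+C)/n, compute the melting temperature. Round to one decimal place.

Length n = 21. Counting bases: G=2, T=5, C=7, A=7
G+C = 9, so %GC = 9/21 × 100 = 42.857%
Salt term: 16.6 × (-0.222) = -3.685
GC term: 0.41 × 42.857 = 17.571; length term: −500/21 = −23.81
Tm = 81.5 + (-3.685) + 17.571 − 23.81 = 71.576 → 71.6°C

71.6°C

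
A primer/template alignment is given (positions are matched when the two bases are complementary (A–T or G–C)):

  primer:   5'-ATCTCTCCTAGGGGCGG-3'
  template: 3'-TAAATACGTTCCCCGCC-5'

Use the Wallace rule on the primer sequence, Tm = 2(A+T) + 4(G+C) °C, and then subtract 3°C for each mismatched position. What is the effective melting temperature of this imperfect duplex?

Primer base counts: A=2, T=4, G=6, C=5 → A+T=6, G+C=11
Perfect-match Tm = 2(6) + 4(11) = 12 + 44 = 56°C
Mismatches (positions where the bases are not complementary): 4 (at positions 3, 5, 7, 9)
Effective Tm = 56 − 4×3 = 56 − 12 = 44°C

44°C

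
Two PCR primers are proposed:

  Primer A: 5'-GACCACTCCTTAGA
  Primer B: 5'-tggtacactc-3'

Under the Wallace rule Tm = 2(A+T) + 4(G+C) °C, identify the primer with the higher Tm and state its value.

Primer A, 42°C

Primer A: A+T=7, G+C=7 → Tm = 2(7)+4(7) = 42°C
Primer B: A+T=5, G+C=5 → Tm = 2(5)+4(5) = 30°C
42°C vs 30°C → primer A is higher.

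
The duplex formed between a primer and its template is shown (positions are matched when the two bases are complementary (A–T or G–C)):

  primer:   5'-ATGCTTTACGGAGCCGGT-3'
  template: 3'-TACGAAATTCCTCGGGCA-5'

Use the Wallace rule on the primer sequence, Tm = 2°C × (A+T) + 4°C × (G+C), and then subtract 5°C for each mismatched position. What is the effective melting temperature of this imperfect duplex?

Primer base counts: A=3, T=5, G=6, C=4 → A+T=8, G+C=10
Perfect-match Tm = 2(8) + 4(10) = 16 + 40 = 56°C
Mismatches (positions where the bases are not complementary): 2 (at positions 9, 16)
Effective Tm = 56 − 2×5 = 56 − 10 = 46°C

46°C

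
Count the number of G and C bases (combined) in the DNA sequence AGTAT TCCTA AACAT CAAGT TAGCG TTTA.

9

Scanning the sequence gives C=5, A=10, T=10, G=4.
G+C = 4 + 5 = 9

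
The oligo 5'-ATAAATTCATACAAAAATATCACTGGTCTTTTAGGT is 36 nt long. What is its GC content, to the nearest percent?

25%

A=14, C=5, G=4, T=13
G+C = 4 + 5 = 9 out of 36 bases
%GC = 9/36 × 100 = 25% ≈ 25%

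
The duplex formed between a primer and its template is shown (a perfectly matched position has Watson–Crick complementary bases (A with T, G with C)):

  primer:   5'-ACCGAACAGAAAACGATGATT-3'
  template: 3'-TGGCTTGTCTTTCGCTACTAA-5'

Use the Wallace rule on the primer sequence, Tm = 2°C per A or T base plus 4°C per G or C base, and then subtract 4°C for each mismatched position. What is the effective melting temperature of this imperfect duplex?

Primer base counts: A=10, T=3, G=4, C=4 → A+T=13, G+C=8
Perfect-match Tm = 2(13) + 4(8) = 26 + 32 = 58°C
Mismatches (positions where the bases are not complementary): 1 (at position 13)
Effective Tm = 58 − 1×4 = 58 − 4 = 54°C

54°C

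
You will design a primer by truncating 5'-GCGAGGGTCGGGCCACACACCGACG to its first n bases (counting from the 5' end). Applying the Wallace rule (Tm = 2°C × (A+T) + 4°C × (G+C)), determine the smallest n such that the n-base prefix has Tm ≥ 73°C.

n = 21

First 20 bases: GCGAGGGTCGGGCCACACAC → Tm = 70°C (< 73°C)
First 21 bases: GCGAGGGTCGGGCCACACACC → Tm = 74°C (≥ 73°C)
Each additional base adds 2°C (A/T) or 4°C (G/C), so Tm is non-decreasing in n; n = 21 is the first length to reach 73°C.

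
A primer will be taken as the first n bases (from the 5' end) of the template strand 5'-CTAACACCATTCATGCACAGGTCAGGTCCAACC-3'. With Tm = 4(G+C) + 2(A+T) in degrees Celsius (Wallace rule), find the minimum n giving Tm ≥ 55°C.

n = 20

First 19 bases: CTAACACCATTCATGCACA → Tm = 54°C (< 55°C)
First 20 bases: CTAACACCATTCATGCACAG → Tm = 58°C (≥ 55°C)
Each additional base adds 2°C (A/T) or 4°C (G/C), so Tm is non-decreasing in n; n = 20 is the first length to reach 55°C.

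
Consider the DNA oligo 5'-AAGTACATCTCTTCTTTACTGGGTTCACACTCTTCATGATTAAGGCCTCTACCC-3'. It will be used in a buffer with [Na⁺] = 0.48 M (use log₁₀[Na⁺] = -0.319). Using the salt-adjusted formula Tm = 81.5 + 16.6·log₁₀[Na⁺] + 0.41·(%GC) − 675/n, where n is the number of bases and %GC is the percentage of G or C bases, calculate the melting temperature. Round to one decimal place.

Length n = 54. Counting bases: C=16, T=19, A=12, G=7
G+C = 23, so %GC = 23/54 × 100 = 42.593%
Salt term: 16.6 × (-0.319) = -5.295
GC term: 0.41 × 42.593 = 17.463; length term: −675/54 = −12.5
Tm = 81.5 + (-5.295) + 17.463 − 12.5 = 81.168 → 81.2°C

81.2°C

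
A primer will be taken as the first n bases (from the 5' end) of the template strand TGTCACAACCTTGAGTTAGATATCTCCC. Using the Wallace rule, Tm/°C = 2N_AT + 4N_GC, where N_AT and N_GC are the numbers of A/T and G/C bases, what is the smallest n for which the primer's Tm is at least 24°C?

First 8 bases: TGTCACAA → Tm = 22°C (< 24°C)
First 9 bases: TGTCACAAC → Tm = 26°C (≥ 24°C)
Each additional base adds 2°C (A/T) or 4°C (G/C), so Tm is non-decreasing in n; n = 9 is the first length to reach 24°C.

n = 9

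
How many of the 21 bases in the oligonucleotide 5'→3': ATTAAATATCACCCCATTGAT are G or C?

Counting bases: T=7, A=8, G=1, C=5
G+C = 1 + 5 = 6

6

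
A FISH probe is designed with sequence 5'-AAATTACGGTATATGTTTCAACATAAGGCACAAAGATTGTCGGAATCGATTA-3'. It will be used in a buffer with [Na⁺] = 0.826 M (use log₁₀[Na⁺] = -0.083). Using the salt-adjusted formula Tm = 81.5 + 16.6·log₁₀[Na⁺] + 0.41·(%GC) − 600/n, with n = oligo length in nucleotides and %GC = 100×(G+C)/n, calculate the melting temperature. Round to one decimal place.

Length n = 52. Scanning the sequence gives A=20, G=10, C=7, T=15.
G+C = 17, so %GC = 17/52 × 100 = 32.692%
Salt term: 16.6 × (-0.083) = -1.378
GC term: 0.41 × 32.692 = 13.404; length term: −600/52 = −11.538
Tm = 81.5 + (-1.378) + 13.404 − 11.538 = 81.988 → 82.0°C

82.0°C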